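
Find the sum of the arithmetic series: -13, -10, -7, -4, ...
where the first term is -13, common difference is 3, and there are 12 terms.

Sₙ = n/2 × (first + last)
Last term = a + (n-1)d = -13 + (12-1)×3 = 20
S_12 = 12/2 × (-13 + 20)
S_12 = 12/2 × 7 = 42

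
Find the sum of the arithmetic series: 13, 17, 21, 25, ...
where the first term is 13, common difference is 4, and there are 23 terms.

Sₙ = n/2 × (first + last)
Last term = a + (n-1)d = 13 + (23-1)×4 = 101
S_23 = 23/2 × (13 + 101)
S_23 = 23/2 × 114 = 1311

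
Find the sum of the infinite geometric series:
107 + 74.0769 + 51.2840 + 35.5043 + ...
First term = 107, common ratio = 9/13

For |r| < 1, S = a / (1 - r)
S = 107 / (1 - (9/13))
S = 107 / (4/13)
S = 1391/4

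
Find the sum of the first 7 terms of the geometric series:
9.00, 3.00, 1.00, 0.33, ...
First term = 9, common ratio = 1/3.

Sₙ = a(1 - rⁿ) / (1 - r)
S_7 = 9(1 - (1/3)^7) / (1 - (1/3))
S_7 = 9(1 - (1/2187)) / (2/3)
S_7 = 1093/81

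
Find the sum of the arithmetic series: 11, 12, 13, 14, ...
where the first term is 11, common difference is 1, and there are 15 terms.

Sₙ = n/2 × (first + last)
Last term = a + (n-1)d = 11 + (15-1)×1 = 25
S_15 = 15/2 × (11 + 25)
S_15 = 15/2 × 36 = 270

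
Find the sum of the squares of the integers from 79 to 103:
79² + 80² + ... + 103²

Use ∑_{k=1}^{n} k² = n(n+1)(2n+1)/6, then subtract the first 78 terms.
∑_{k=1}^{103} k² = 103×104×207/6 = 369564
∑_{k=1}^{78} k² = 78×79×157/6 = 161239
∑_{k=79}^{103} k² = 369564 - 161239 = 208325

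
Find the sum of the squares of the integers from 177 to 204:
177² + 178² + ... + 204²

Use ∑_{k=1}^{n} k² = n(n+1)(2n+1)/6, then subtract the first 176 terms.
∑_{k=1}^{204} k² = 204×205×409/6 = 2850730
∑_{k=1}^{176} k² = 176×177×353/6 = 1832776
∑_{k=177}^{204} k² = 2850730 - 1832776 = 1017954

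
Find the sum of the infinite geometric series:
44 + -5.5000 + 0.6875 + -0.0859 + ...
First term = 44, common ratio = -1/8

For |r| < 1, S = a / (1 - r)
S = 44 / (1 - (-1/8))
S = 44 / (9/8)
S = 352/9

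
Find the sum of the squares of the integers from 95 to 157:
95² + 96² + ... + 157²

Use ∑_{k=1}^{n} k² = n(n+1)(2n+1)/6, then subtract the first 94 terms.
∑_{k=1}^{157} k² = 157×158×315/6 = 1302315
∑_{k=1}^{94} k² = 94×95×189/6 = 281295
∑_{k=95}^{157} k² = 1302315 - 281295 = 1021020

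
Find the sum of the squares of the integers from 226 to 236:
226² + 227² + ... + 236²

Use ∑_{k=1}^{n} k² = n(n+1)(2n+1)/6, then subtract the first 225 terms.
∑_{k=1}^{236} k² = 236×237×473/6 = 4409306
∑_{k=1}^{225} k² = 225×226×451/6 = 3822225
∑_{k=226}^{236} k² = 4409306 - 3822225 = 587081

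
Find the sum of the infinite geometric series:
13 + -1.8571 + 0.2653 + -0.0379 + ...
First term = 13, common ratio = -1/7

For |r| < 1, S = a / (1 - r)
S = 13 / (1 - (-1/7))
S = 13 / (8/7)
S = 91/8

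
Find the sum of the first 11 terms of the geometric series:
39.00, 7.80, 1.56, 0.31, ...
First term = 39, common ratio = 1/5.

Sₙ = a(1 - rⁿ) / (1 - r)
S_11 = 39(1 - (1/5)^11) / (1 - (1/5))
S_11 = 39(1 - (1/48828125)) / (4/5)
S_11 = 476074209/9765625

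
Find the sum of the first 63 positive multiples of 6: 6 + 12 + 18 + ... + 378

Factor out 6: = 6(1 + 2 + ... + 63) = 6 × n(n+1)/2
= 6 × 63×64/2
= 6 × 2016
= 12096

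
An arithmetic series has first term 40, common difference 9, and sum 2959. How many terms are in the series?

Using S = n/2 × [2a + (n-1)d]
2959 = n/2 × [2(40) + (n-1)(9)]
2959 = n/2 × [80 + 9n - 9]
5918 = n × [71 + 9n]
9n² + (71)n - 5918 = 0
Discriminant: Δ = (71)² - 4(9)(-5918) = 5041 + 213048 = 218089
√Δ = 467
n = [-(71) + √Δ] / (2·9) = (-71 + 467) / 18 = 396 / 18 = 22
(The negative root is discarded since n must be a positive integer.)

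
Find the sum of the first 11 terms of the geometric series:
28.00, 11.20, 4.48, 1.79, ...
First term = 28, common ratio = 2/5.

Sₙ = a(1 - rⁿ) / (1 - r)
S_11 = 28(1 - (2/5)^11) / (1 - (2/5))
S_11 = 28(1 - (2048/48828125)) / (3/5)
S_11 = 455710052/9765625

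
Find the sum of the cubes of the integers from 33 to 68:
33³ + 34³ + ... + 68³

Use ∑_{k=1}^{n} k³ = [n(n+1)/2]², then subtract the first 32 terms.
∑_{k=1}^{68} k³ = [68×69/2]² = 2346² = 5503716
∑_{k=1}^{32} k³ = [32×33/2]² = 528² = 278784
∑_{k=33}^{68} k³ = 5503716 - 278784 = 5224932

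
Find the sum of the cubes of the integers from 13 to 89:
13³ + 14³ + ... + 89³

Use ∑_{k=1}^{n} k³ = [n(n+1)/2]², then subtract the first 12 terms.
∑_{k=1}^{89} k³ = [89×90/2]² = 4005² = 16040025
∑_{k=1}^{12} k³ = [12×13/2]² = 78² = 6084
∑_{k=13}^{89} k³ = 16040025 - 6084 = 16033941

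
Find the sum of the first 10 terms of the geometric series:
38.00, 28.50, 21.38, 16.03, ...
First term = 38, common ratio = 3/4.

Sₙ = a(1 - rⁿ) / (1 - r)
S_10 = 38(1 - (3/4)^10) / (1 - (3/4))
S_10 = 38(1 - (59049/1048576)) / (1/4)
S_10 = 18801013/131072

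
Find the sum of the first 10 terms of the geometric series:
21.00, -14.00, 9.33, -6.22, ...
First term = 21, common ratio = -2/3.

Sₙ = a(1 - rⁿ) / (1 - r)
S_10 = 21(1 - (-2/3)^10) / (1 - (-2/3))
S_10 = 21(1 - (1024/59049)) / (5/3)
S_10 = 81235/6561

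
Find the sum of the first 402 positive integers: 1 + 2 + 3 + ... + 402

Formula: ∑k = n(n+1)/2
= 402×403/2
= 162006/2
= 81003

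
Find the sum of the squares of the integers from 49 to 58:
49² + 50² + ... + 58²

Use ∑_{k=1}^{n} k² = n(n+1)(2n+1)/6, then subtract the first 48 terms.
∑_{k=1}^{58} k² = 58×59×117/6 = 66729
∑_{k=1}^{48} k² = 48×49×97/6 = 38024
∑_{k=49}^{58} k² = 66729 - 38024 = 28705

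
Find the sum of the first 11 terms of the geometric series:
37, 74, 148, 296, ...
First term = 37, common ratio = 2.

Sₙ = a(1 - rⁿ) / (1 - r)
S_11 = 37(1 - 2^11) / (1 - 2)
S_11 = 37(1 - 2048) / (-1)
S_11 = 75739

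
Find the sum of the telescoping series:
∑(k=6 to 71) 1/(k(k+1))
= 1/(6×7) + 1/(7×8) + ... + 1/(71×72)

Partial fractions: 1/(k(k+1)) = 1/k - 1/(k+1)
The series telescopes:
= (1/6 - 1/7) + (1/7 - 1/8) + ... + (1/71 - 1/72)
= 1/6 - 1/72
= 11/72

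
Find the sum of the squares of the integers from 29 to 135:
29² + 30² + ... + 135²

Use ∑_{k=1}^{n} k² = n(n+1)(2n+1)/6, then subtract the first 28 terms.
∑_{k=1}^{135} k² = 135×136×271/6 = 829260
∑_{k=1}^{28} k² = 28×29×57/6 = 7714
∑_{k=29}^{135} k² = 829260 - 7714 = 821546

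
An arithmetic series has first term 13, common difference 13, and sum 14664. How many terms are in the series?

Using S = n/2 × [2a + (n-1)d]
14664 = n/2 × [2(13) + (n-1)(13)]
14664 = n/2 × [26 + 13n - 13]
29328 = n × [13 + 13n]
13n² + (13)n - 29328 = 0
Discriminant: Δ = (13)² - 4(13)(-29328) = 169 + 1525056 = 1525225
√Δ = 1235
n = [-(13) + √Δ] / (2·13) = (-13 + 1235) / 26 = 1222 / 26 = 47
(The negative root is discarded since n must be a positive integer.)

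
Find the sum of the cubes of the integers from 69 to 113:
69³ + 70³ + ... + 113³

Use ∑_{k=1}^{n} k³ = [n(n+1)/2]², then subtract the first 68 terms.
∑_{k=1}^{113} k³ = [113×114/2]² = 6441² = 41486481
∑_{k=1}^{68} k³ = [68×69/2]² = 2346² = 5503716
∑_{k=69}^{113} k³ = 41486481 - 5503716 = 35982765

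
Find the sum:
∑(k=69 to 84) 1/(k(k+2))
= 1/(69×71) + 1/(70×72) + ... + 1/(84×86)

Partial fractions: 1/(k(k+2)) = (1/2)[1/k - 1/(k+2)]
Telescoping leaves the first two and last two terms:
= (1/2)[1/69 + 1/70 - 1/85 - 1/86]
= 4754/1765365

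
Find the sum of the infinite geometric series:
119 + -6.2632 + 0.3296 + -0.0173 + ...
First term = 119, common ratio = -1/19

For |r| < 1, S = a / (1 - r)
S = 119 / (1 - (-1/19))
S = 119 / (20/19)
S = 2261/20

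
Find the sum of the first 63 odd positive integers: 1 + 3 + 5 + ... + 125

Sum of first n odd numbers = n²
= 63²
= 3969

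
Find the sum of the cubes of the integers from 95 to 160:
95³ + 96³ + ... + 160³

Use ∑_{k=1}^{n} k³ = [n(n+1)/2]², then subtract the first 94 terms.
∑_{k=1}^{160} k³ = [160×161/2]² = 12880² = 165894400
∑_{k=1}^{94} k³ = [94×95/2]² = 4465² = 19936225
∑_{k=95}^{160} k³ = 165894400 - 19936225 = 145958175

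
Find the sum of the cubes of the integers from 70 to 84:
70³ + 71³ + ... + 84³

Use ∑_{k=1}^{n} k³ = [n(n+1)/2]², then subtract the first 69 terms.
∑_{k=1}^{84} k³ = [84×85/2]² = 3570² = 12744900
∑_{k=1}^{69} k³ = [69×70/2]² = 2415² = 5832225
∑_{k=70}^{84} k³ = 12744900 - 5832225 = 6912675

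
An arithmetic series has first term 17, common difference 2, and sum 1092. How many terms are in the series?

Using S = n/2 × [2a + (n-1)d]
1092 = n/2 × [2(17) + (n-1)(2)]
1092 = n/2 × [34 + 2n - 2]
2184 = n × [32 + 2n]
2n² + (32)n - 2184 = 0
Discriminant: Δ = (32)² - 4(2)(-2184) = 1024 + 17472 = 18496
√Δ = 136
n = [-(32) + √Δ] / (2·2) = (-32 + 136) / 4 = 104 / 4 = 26
(The negative root is discarded since n must be a positive integer.)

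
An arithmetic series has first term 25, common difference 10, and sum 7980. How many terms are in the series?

Using S = n/2 × [2a + (n-1)d]
7980 = n/2 × [2(25) + (n-1)(10)]
7980 = n/2 × [50 + 10n - 10]
15960 = n × [40 + 10n]
10n² + (40)n - 15960 = 0
Discriminant: Δ = (40)² - 4(10)(-15960) = 1600 + 638400 = 640000
√Δ = 800
n = [-(40) + √Δ] / (2·10) = (-40 + 800) / 20 = 760 / 20 = 38
(The negative root is discarded since n must be a positive integer.)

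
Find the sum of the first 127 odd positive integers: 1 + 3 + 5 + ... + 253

Sum of first n odd numbers = n²
= 127²
= 16129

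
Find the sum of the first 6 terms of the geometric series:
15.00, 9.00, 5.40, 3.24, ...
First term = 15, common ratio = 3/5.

Sₙ = a(1 - rⁿ) / (1 - r)
S_6 = 15(1 - (3/5)^6) / (1 - (3/5))
S_6 = 15(1 - (729/15625)) / (2/5)
S_6 = 22344/625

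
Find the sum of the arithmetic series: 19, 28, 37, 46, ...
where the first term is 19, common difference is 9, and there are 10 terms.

Sₙ = n/2 × (first + last)
Last term = a + (n-1)d = 19 + (10-1)×9 = 100
S_10 = 10/2 × (19 + 100)
S_10 = 10/2 × 119 = 595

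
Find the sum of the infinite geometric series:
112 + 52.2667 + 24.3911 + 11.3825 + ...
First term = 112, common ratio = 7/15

For |r| < 1, S = a / (1 - r)
S = 112 / (1 - (7/15))
S = 112 / (8/15)
S = 210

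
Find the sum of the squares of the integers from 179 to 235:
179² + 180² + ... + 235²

Use ∑_{k=1}^{n} k² = n(n+1)(2n+1)/6, then subtract the first 178 terms.
∑_{k=1}^{235} k² = 235×236×471/6 = 4353610
∑_{k=1}^{178} k² = 178×179×357/6 = 1895789
∑_{k=179}^{235} k² = 4353610 - 1895789 = 2457821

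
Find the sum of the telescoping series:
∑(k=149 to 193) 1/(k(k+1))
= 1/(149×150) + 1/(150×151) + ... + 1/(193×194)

Partial fractions: 1/(k(k+1)) = 1/k - 1/(k+1)
The series telescopes:
= (1/149 - 1/150) + (1/150 - 1/151) + ... + (1/193 - 1/194)
= 1/149 - 1/194
= 45/28906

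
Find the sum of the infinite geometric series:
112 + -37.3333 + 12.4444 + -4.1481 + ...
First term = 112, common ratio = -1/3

For |r| < 1, S = a / (1 - r)
S = 112 / (1 - (-1/3))
S = 112 / (4/3)
S = 84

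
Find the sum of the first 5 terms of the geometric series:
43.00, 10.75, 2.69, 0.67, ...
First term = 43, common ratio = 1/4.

Sₙ = a(1 - rⁿ) / (1 - r)
S_5 = 43(1 - (1/4)^5) / (1 - (1/4))
S_5 = 43(1 - (1/1024)) / (3/4)
S_5 = 14663/256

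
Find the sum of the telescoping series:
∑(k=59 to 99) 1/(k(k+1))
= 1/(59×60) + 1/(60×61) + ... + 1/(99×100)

Partial fractions: 1/(k(k+1)) = 1/k - 1/(k+1)
The series telescopes:
= (1/59 - 1/60) + (1/60 - 1/61) + ... + (1/99 - 1/100)
= 1/59 - 1/100
= 41/5900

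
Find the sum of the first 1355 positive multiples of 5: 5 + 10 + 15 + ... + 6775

Factor out 5: = 5(1 + 2 + ... + 1355) = 5 × n(n+1)/2
= 5 × 1355×1356/2
= 5 × 918690
= 4593450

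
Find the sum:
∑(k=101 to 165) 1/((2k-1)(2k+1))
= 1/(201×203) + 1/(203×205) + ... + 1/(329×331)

Partial fractions: 1/((2k-1)(2k+1)) = (1/2)[1/(2k-1) - 1/(2k+1)]
The series telescopes:
= (1/2)[1/201 - 1/331]
= 65/66531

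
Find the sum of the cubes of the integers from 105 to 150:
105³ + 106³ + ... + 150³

Use ∑_{k=1}^{n} k³ = [n(n+1)/2]², then subtract the first 104 terms.
∑_{k=1}^{150} k³ = [150×151/2]² = 11325² = 128255625
∑_{k=1}^{104} k³ = [104×105/2]² = 5460² = 29811600
∑_{k=105}^{150} k³ = 128255625 - 29811600 = 98444025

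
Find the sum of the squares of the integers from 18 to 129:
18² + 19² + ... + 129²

Use ∑_{k=1}^{n} k² = n(n+1)(2n+1)/6, then subtract the first 17 terms.
∑_{k=1}^{129} k² = 129×130×259/6 = 723905
∑_{k=1}^{17} k² = 17×18×35/6 = 1785
∑_{k=18}^{129} k² = 723905 - 1785 = 722120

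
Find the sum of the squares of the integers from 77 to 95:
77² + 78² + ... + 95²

Use ∑_{k=1}^{n} k² = n(n+1)(2n+1)/6, then subtract the first 76 terms.
∑_{k=1}^{95} k² = 95×96×191/6 = 290320
∑_{k=1}^{76} k² = 76×77×153/6 = 149226
∑_{k=77}^{95} k² = 290320 - 149226 = 141094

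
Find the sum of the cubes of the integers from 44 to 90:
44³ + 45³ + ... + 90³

Use ∑_{k=1}^{n} k³ = [n(n+1)/2]², then subtract the first 43 terms.
∑_{k=1}^{90} k³ = [90×91/2]² = 4095² = 16769025
∑_{k=1}^{43} k³ = [43×44/2]² = 946² = 894916
∑_{k=44}^{90} k³ = 16769025 - 894916 = 15874109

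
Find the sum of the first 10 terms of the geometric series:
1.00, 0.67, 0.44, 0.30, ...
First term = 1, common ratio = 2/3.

Sₙ = a(1 - rⁿ) / (1 - r)
S_10 = 1(1 - (2/3)^10) / (1 - (2/3))
S_10 = 1(1 - (1024/59049)) / (1/3)
S_10 = 58025/19683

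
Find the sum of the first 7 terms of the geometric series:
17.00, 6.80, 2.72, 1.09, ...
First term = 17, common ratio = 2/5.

Sₙ = a(1 - rⁿ) / (1 - r)
S_7 = 17(1 - (2/5)^7) / (1 - (2/5))
S_7 = 17(1 - (128/78125)) / (3/5)
S_7 = 441983/15625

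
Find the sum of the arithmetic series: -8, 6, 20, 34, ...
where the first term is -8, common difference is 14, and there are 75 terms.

Sₙ = n/2 × (first + last)
Last term = a + (n-1)d = -8 + (75-1)×14 = 1028
S_75 = 75/2 × (-8 + 1028)
S_75 = 75/2 × 1020 = 38250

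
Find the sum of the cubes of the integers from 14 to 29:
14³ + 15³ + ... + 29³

Use ∑_{k=1}^{n} k³ = [n(n+1)/2]², then subtract the first 13 terms.
∑_{k=1}^{29} k³ = [29×30/2]² = 435² = 189225
∑_{k=1}^{13} k³ = [13×14/2]² = 91² = 8281
∑_{k=14}^{29} k³ = 189225 - 8281 = 180944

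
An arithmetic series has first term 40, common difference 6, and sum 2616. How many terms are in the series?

Using S = n/2 × [2a + (n-1)d]
2616 = n/2 × [2(40) + (n-1)(6)]
2616 = n/2 × [80 + 6n - 6]
5232 = n × [74 + 6n]
6n² + (74)n - 5232 = 0
Discriminant: Δ = (74)² - 4(6)(-5232) = 5476 + 125568 = 131044
√Δ = 362
n = [-(74) + √Δ] / (2·6) = (-74 + 362) / 12 = 288 / 12 = 24
(The negative root is discarded since n must be a positive integer.)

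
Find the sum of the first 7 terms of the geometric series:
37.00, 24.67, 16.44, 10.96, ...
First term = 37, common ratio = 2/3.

Sₙ = a(1 - rⁿ) / (1 - r)
S_7 = 37(1 - (2/3)^7) / (1 - (2/3))
S_7 = 37(1 - (128/2187)) / (1/3)
S_7 = 76183/729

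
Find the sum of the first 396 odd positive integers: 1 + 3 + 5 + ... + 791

Sum of first n odd numbers = n²
= 396²
= 156816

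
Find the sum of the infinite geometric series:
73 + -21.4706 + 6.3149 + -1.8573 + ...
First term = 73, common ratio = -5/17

For |r| < 1, S = a / (1 - r)
S = 73 / (1 - (-5/17))
S = 73 / (22/17)
S = 1241/22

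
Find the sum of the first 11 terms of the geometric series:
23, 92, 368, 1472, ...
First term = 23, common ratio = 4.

Sₙ = a(1 - rⁿ) / (1 - r)
S_11 = 23(1 - 4^11) / (1 - 4)
S_11 = 23(1 - 4194304) / (-3)
S_11 = 32156323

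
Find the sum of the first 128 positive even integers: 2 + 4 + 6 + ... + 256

Sum of first n even numbers = n(n+1)
= 128×129
= 16512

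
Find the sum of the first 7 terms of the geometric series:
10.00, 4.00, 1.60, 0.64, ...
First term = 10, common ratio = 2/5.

Sₙ = a(1 - rⁿ) / (1 - r)
S_7 = 10(1 - (2/5)^7) / (1 - (2/5))
S_7 = 10(1 - (128/78125)) / (3/5)
S_7 = 51998/3125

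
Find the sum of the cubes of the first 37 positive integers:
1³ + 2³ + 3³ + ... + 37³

Formula: ∑k³ = [n(n+1)/2]²
= [37×38/2]²
= 703²
= 494209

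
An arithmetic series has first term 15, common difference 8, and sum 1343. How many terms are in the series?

Using S = n/2 × [2a + (n-1)d]
1343 = n/2 × [2(15) + (n-1)(8)]
1343 = n/2 × [30 + 8n - 8]
2686 = n × [22 + 8n]
8n² + (22)n - 2686 = 0
Discriminant: Δ = (22)² - 4(8)(-2686) = 484 + 85952 = 86436
√Δ = 294
n = [-(22) + √Δ] / (2·8) = (-22 + 294) / 16 = 272 / 16 = 17
(The negative root is discarded since n must be a positive integer.)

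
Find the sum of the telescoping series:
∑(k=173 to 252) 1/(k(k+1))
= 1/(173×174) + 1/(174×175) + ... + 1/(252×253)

Partial fractions: 1/(k(k+1)) = 1/k - 1/(k+1)
The series telescopes:
= (1/173 - 1/174) + (1/174 - 1/175) + ... + (1/252 - 1/253)
= 1/173 - 1/253
= 80/43769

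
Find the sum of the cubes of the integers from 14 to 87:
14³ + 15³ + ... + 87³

Use ∑_{k=1}^{n} k³ = [n(n+1)/2]², then subtract the first 13 terms.
∑_{k=1}^{87} k³ = [87×88/2]² = 3828² = 14653584
∑_{k=1}^{13} k³ = [13×14/2]² = 91² = 8281
∑_{k=14}^{87} k³ = 14653584 - 8281 = 14645303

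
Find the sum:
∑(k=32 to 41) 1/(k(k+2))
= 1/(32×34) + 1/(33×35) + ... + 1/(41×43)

Partial fractions: 1/(k(k+2)) = (1/2)[1/k - 1/(k+2)]
Telescoping leaves the first two and last two terms:
= (1/2)[1/32 + 1/33 - 1/42 - 1/43]
= 1535/211904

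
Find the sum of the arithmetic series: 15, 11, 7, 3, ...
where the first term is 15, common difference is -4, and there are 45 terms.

Sₙ = n/2 × (first + last)
Last term = a + (n-1)d = 15 + (45-1)×(-4) = -161
S_45 = 45/2 × (15 + (-161))
S_45 = 45/2 × (-146) = -3285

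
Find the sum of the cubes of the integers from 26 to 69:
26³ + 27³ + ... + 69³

Use ∑_{k=1}^{n} k³ = [n(n+1)/2]², then subtract the first 25 terms.
∑_{k=1}^{69} k³ = [69×70/2]² = 2415² = 5832225
∑_{k=1}^{25} k³ = [25×26/2]² = 325² = 105625
∑_{k=26}^{69} k³ = 5832225 - 105625 = 5726600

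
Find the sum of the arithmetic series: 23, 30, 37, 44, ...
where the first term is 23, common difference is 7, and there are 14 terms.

Sₙ = n/2 × (first + last)
Last term = a + (n-1)d = 23 + (14-1)×7 = 114
S_14 = 14/2 × (23 + 114)
S_14 = 14/2 × 137 = 959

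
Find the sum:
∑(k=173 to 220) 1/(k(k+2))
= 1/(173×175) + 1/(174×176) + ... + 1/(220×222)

Partial fractions: 1/(k(k+2)) = (1/2)[1/k - 1/(k+2)]
Telescoping leaves the first two and last two terms:
= (1/2)[1/173 + 1/174 - 1/221 - 1/222]
= 153722/123072027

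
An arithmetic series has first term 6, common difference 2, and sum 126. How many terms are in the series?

Using S = n/2 × [2a + (n-1)d]
126 = n/2 × [2(6) + (n-1)(2)]
126 = n/2 × [12 + 2n - 2]
252 = n × [10 + 2n]
2n² + (10)n - 252 = 0
Discriminant: Δ = (10)² - 4(2)(-252) = 100 + 2016 = 2116
√Δ = 46
n = [-(10) + √Δ] / (2·2) = (-10 + 46) / 4 = 36 / 4 = 9
(The negative root is discarded since n must be a positive integer.)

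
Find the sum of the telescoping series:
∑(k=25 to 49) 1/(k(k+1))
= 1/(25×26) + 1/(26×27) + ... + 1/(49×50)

Partial fractions: 1/(k(k+1)) = 1/k - 1/(k+1)
The series telescopes:
= (1/25 - 1/26) + (1/26 - 1/27) + ... + (1/49 - 1/50)
= 1/25 - 1/50
= 1/50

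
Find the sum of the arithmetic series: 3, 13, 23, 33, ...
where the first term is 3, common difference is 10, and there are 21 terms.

Sₙ = n/2 × (first + last)
Last term = a + (n-1)d = 3 + (21-1)×10 = 203
S_21 = 21/2 × (3 + 203)
S_21 = 21/2 × 206 = 2163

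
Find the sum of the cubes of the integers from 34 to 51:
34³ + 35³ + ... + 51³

Use ∑_{k=1}^{n} k³ = [n(n+1)/2]², then subtract the first 33 terms.
∑_{k=1}^{51} k³ = [51×52/2]² = 1326² = 1758276
∑_{k=1}^{33} k³ = [33×34/2]² = 561² = 314721
∑_{k=34}^{51} k³ = 1758276 - 314721 = 1443555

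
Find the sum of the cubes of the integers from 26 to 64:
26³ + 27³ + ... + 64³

Use ∑_{k=1}^{n} k³ = [n(n+1)/2]², then subtract the first 25 terms.
∑_{k=1}^{64} k³ = [64×65/2]² = 2080² = 4326400
∑_{k=1}^{25} k³ = [25×26/2]² = 325² = 105625
∑_{k=26}^{64} k³ = 4326400 - 105625 = 4220775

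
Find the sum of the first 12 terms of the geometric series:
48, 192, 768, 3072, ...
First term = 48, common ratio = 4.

Sₙ = a(1 - rⁿ) / (1 - r)
S_12 = 48(1 - 4^12) / (1 - 4)
S_12 = 48(1 - 16777216) / (-3)
S_12 = 268435440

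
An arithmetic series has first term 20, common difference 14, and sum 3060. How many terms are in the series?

Using S = n/2 × [2a + (n-1)d]
3060 = n/2 × [2(20) + (n-1)(14)]
3060 = n/2 × [40 + 14n - 14]
6120 = n × [26 + 14n]
14n² + (26)n - 6120 = 0
Discriminant: Δ = (26)² - 4(14)(-6120) = 676 + 342720 = 343396
√Δ = 586
n = [-(26) + √Δ] / (2·14) = (-26 + 586) / 28 = 560 / 28 = 20
(The negative root is discarded since n must be a positive integer.)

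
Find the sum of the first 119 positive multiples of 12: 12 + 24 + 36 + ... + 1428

Factor out 12: = 12(1 + 2 + ... + 119) = 12 × n(n+1)/2
= 12 × 119×120/2
= 12 × 7140
= 85680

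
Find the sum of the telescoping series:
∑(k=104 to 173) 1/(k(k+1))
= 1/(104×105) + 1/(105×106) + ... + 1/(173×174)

Partial fractions: 1/(k(k+1)) = 1/k - 1/(k+1)
The series telescopes:
= (1/104 - 1/105) + (1/105 - 1/106) + ... + (1/173 - 1/174)
= 1/104 - 1/174
= 35/9048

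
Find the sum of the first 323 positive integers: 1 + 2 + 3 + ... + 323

Formula: ∑k = n(n+1)/2
= 323×324/2
= 104652/2
= 52326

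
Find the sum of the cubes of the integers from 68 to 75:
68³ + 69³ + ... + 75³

Use ∑_{k=1}^{n} k³ = [n(n+1)/2]², then subtract the first 67 terms.
∑_{k=1}^{75} k³ = [75×76/2]² = 2850² = 8122500
∑_{k=1}^{67} k³ = [67×68/2]² = 2278² = 5189284
∑_{k=68}^{75} k³ = 8122500 - 5189284 = 2933216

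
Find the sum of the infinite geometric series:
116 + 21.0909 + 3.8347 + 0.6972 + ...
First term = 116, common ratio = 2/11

For |r| < 1, S = a / (1 - r)
S = 116 / (1 - (2/11))
S = 116 / (9/11)
S = 1276/9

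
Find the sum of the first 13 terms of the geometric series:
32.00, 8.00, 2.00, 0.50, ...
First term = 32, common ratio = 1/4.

Sₙ = a(1 - rⁿ) / (1 - r)
S_13 = 32(1 - (1/4)^13) / (1 - (1/4))
S_13 = 32(1 - (1/67108864)) / (3/4)
S_13 = 22369621/524288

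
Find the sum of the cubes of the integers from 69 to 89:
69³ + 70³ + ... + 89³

Use ∑_{k=1}^{n} k³ = [n(n+1)/2]², then subtract the first 68 terms.
∑_{k=1}^{89} k³ = [89×90/2]² = 4005² = 16040025
∑_{k=1}^{68} k³ = [68×69/2]² = 2346² = 5503716
∑_{k=69}^{89} k³ = 16040025 - 5503716 = 10536309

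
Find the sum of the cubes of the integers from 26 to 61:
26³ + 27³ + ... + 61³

Use ∑_{k=1}^{n} k³ = [n(n+1)/2]², then subtract the first 25 terms.
∑_{k=1}^{61} k³ = [61×62/2]² = 1891² = 3575881
∑_{k=1}^{25} k³ = [25×26/2]² = 325² = 105625
∑_{k=26}^{61} k³ = 3575881 - 105625 = 3470256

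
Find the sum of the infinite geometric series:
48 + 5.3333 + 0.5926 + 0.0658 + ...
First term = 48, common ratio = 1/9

For |r| < 1, S = a / (1 - r)
S = 48 / (1 - (1/9))
S = 48 / (8/9)
S = 54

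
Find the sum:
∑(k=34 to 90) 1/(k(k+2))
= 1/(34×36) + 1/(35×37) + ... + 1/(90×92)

Partial fractions: 1/(k(k+2)) = (1/2)[1/k - 1/(k+2)]
Telescoping leaves the first two and last two terms:
= (1/2)[1/34 + 1/35 - 1/91 - 1/92]
= 25707/1423240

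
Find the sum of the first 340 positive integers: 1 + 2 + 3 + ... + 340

Formula: ∑k = n(n+1)/2
= 340×341/2
= 115940/2
= 57970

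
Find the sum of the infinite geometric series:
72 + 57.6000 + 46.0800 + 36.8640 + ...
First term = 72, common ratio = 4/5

For |r| < 1, S = a / (1 - r)
S = 72 / (1 - (4/5))
S = 72 / (1/5)
S = 360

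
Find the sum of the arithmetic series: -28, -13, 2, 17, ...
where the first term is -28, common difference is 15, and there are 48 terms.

Sₙ = n/2 × (first + last)
Last term = a + (n-1)d = -28 + (48-1)×15 = 677
S_48 = 48/2 × (-28 + 677)
S_48 = 48/2 × 649 = 15576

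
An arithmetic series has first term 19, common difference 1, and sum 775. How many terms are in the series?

Using S = n/2 × [2a + (n-1)d]
775 = n/2 × [2(19) + (n-1)(1)]
775 = n/2 × [38 + 1n - 1]
1550 = n × [37 + 1n]
1n² + (37)n - 1550 = 0
Discriminant: Δ = (37)² - 4(1)(-1550) = 1369 + 6200 = 7569
√Δ = 87
n = [-(37) + √Δ] / (2·1) = (-37 + 87) / 2 = 50 / 2 = 25
(The negative root is discarded since n must be a positive integer.)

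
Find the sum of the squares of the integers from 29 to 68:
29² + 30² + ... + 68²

Use ∑_{k=1}^{n} k² = n(n+1)(2n+1)/6, then subtract the first 28 terms.
∑_{k=1}^{68} k² = 68×69×137/6 = 107134
∑_{k=1}^{28} k² = 28×29×57/6 = 7714
∑_{k=29}^{68} k² = 107134 - 7714 = 99420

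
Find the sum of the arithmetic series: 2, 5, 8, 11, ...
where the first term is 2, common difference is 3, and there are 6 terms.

Sₙ = n/2 × (first + last)
Last term = a + (n-1)d = 2 + (6-1)×3 = 17
S_6 = 6/2 × (2 + 17)
S_6 = 6/2 × 19 = 57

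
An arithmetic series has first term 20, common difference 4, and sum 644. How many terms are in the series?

Using S = n/2 × [2a + (n-1)d]
644 = n/2 × [2(20) + (n-1)(4)]
644 = n/2 × [40 + 4n - 4]
1288 = n × [36 + 4n]
4n² + (36)n - 1288 = 0
Discriminant: Δ = (36)² - 4(4)(-1288) = 1296 + 20608 = 21904
√Δ = 148
n = [-(36) + √Δ] / (2·4) = (-36 + 148) / 8 = 112 / 8 = 14
(The negative root is discarded since n must be a positive integer.)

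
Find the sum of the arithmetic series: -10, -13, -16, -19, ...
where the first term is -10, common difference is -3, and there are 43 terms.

Sₙ = n/2 × (first + last)
Last term = a + (n-1)d = -10 + (43-1)×(-3) = -136
S_43 = 43/2 × (-10 + (-136))
S_43 = 43/2 × (-146) = -3139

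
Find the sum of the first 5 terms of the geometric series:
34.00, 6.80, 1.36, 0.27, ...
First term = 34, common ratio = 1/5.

Sₙ = a(1 - rⁿ) / (1 - r)
S_5 = 34(1 - (1/5)^5) / (1 - (1/5))
S_5 = 34(1 - (1/3125)) / (4/5)
S_5 = 26554/625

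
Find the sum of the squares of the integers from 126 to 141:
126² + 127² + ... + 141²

Use ∑_{k=1}^{n} k² = n(n+1)(2n+1)/6, then subtract the first 125 terms.
∑_{k=1}^{141} k² = 141×142×283/6 = 944371
∑_{k=1}^{125} k² = 125×126×251/6 = 658875
∑_{k=126}^{141} k² = 944371 - 658875 = 285496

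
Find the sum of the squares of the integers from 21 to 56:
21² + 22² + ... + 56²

Use ∑_{k=1}^{n} k² = n(n+1)(2n+1)/6, then subtract the first 20 terms.
∑_{k=1}^{56} k² = 56×57×113/6 = 60116
∑_{k=1}^{20} k² = 20×21×41/6 = 2870
∑_{k=21}^{56} k² = 60116 - 2870 = 57246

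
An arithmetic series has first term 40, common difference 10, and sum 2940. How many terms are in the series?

Using S = n/2 × [2a + (n-1)d]
2940 = n/2 × [2(40) + (n-1)(10)]
2940 = n/2 × [80 + 10n - 10]
5880 = n × [70 + 10n]
10n² + (70)n - 5880 = 0
Discriminant: Δ = (70)² - 4(10)(-5880) = 4900 + 235200 = 240100
√Δ = 490
n = [-(70) + √Δ] / (2·10) = (-70 + 490) / 20 = 420 / 20 = 21
(The negative root is discarded since n must be a positive integer.)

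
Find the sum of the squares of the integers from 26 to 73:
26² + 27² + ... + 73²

Use ∑_{k=1}^{n} k² = n(n+1)(2n+1)/6, then subtract the first 25 terms.
∑_{k=1}^{73} k² = 73×74×147/6 = 132349
∑_{k=1}^{25} k² = 25×26×51/6 = 5525
∑_{k=26}^{73} k² = 132349 - 5525 = 126824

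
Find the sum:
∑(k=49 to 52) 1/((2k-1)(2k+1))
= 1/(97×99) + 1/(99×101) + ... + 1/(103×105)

Partial fractions: 1/((2k-1)(2k+1)) = (1/2)[1/(2k-1) - 1/(2k+1)]
The series telescopes:
= (1/2)[1/97 - 1/105]
= 4/10185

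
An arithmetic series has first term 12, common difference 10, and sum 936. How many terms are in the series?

Using S = n/2 × [2a + (n-1)d]
936 = n/2 × [2(12) + (n-1)(10)]
936 = n/2 × [24 + 10n - 10]
1872 = n × [14 + 10n]
10n² + (14)n - 1872 = 0
Discriminant: Δ = (14)² - 4(10)(-1872) = 196 + 74880 = 75076
√Δ = 274
n = [-(14) + √Δ] / (2·10) = (-14 + 274) / 20 = 260 / 20 = 13
(The negative root is discarded since n must be a positive integer.)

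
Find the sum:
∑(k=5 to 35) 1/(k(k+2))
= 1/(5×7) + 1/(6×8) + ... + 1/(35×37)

Partial fractions: 1/(k(k+2)) = (1/2)[1/k - 1/(k+2)]
Telescoping leaves the first two and last two terms:
= (1/2)[1/5 + 1/6 - 1/36 - 1/37]
= 2077/13320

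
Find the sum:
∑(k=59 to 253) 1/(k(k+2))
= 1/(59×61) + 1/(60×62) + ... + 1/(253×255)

Partial fractions: 1/(k(k+2)) = (1/2)[1/k - 1/(k+2)]
Telescoping leaves the first two and last two terms:
= (1/2)[1/59 + 1/60 - 1/254 - 1/255]
= 196859/15285720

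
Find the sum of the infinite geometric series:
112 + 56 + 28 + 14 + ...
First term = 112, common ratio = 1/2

For |r| < 1, S = a / (1 - r)
S = 112 / (1 - (1/2))
S = 112 / (1/2)
S = 224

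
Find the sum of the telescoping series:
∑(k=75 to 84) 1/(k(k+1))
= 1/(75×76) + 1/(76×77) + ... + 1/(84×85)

Partial fractions: 1/(k(k+1)) = 1/k - 1/(k+1)
The series telescopes:
= (1/75 - 1/76) + (1/76 - 1/77) + ... + (1/84 - 1/85)
= 1/75 - 1/85
= 2/1275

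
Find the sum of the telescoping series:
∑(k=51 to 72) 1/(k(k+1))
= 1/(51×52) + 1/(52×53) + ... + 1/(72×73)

Partial fractions: 1/(k(k+1)) = 1/k - 1/(k+1)
The series telescopes:
= (1/51 - 1/52) + (1/52 - 1/53) + ... + (1/72 - 1/73)
= 1/51 - 1/73
= 22/3723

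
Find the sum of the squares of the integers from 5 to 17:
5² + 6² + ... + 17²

Use ∑_{k=1}^{n} k² = n(n+1)(2n+1)/6, then subtract the first 4 terms.
∑_{k=1}^{17} k² = 17×18×35/6 = 1785
∑_{k=1}^{4} k² = 4×5×9/6 = 30
∑_{k=5}^{17} k² = 1785 - 30 = 1755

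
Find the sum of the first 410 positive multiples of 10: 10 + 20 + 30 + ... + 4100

Factor out 10: = 10(1 + 2 + ... + 410) = 10 × n(n+1)/2
= 10 × 410×411/2
= 10 × 84255
= 842550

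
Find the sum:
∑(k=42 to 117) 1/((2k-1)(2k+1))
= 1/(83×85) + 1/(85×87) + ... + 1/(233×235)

Partial fractions: 1/((2k-1)(2k+1)) = (1/2)[1/(2k-1) - 1/(2k+1)]
The series telescopes:
= (1/2)[1/83 - 1/235]
= 76/19505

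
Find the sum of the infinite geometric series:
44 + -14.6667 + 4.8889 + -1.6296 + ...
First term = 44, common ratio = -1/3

For |r| < 1, S = a / (1 - r)
S = 44 / (1 - (-1/3))
S = 44 / (4/3)
S = 33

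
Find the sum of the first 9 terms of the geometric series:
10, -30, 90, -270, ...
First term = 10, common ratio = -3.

Sₙ = a(1 - rⁿ) / (1 - r)
S_9 = 10(1 - (-3)^9) / (1 - (-3))
S_9 = 10(1 - (-19683)) / (4)
S_9 = 49210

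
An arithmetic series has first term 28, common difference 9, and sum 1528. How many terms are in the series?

Using S = n/2 × [2a + (n-1)d]
1528 = n/2 × [2(28) + (n-1)(9)]
1528 = n/2 × [56 + 9n - 9]
3056 = n × [47 + 9n]
9n² + (47)n - 3056 = 0
Discriminant: Δ = (47)² - 4(9)(-3056) = 2209 + 110016 = 112225
√Δ = 335
n = [-(47) + √Δ] / (2·9) = (-47 + 335) / 18 = 288 / 18 = 16
(The negative root is discarded since n must be a positive integer.)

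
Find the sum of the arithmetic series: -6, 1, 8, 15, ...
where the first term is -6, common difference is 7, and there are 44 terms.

Sₙ = n/2 × (first + last)
Last term = a + (n-1)d = -6 + (44-1)×7 = 295
S_44 = 44/2 × (-6 + 295)
S_44 = 44/2 × 289 = 6358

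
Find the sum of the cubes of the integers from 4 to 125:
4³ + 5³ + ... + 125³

Use ∑_{k=1}^{n} k³ = [n(n+1)/2]², then subtract the first 3 terms.
∑_{k=1}^{125} k³ = [125×126/2]² = 7875² = 62015625
∑_{k=1}^{3} k³ = [3×4/2]² = 6² = 36
∑_{k=4}^{125} k³ = 62015625 - 36 = 62015589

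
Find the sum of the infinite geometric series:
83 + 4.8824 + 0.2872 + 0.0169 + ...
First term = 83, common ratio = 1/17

For |r| < 1, S = a / (1 - r)
S = 83 / (1 - (1/17))
S = 83 / (16/17)
S = 1411/16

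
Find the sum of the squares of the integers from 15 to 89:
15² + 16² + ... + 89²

Use ∑_{k=1}^{n} k² = n(n+1)(2n+1)/6, then subtract the first 14 terms.
∑_{k=1}^{89} k² = 89×90×179/6 = 238965
∑_{k=1}^{14} k² = 14×15×29/6 = 1015
∑_{k=15}^{89} k² = 238965 - 1015 = 237950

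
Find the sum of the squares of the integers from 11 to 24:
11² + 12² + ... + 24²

Use ∑_{k=1}^{n} k² = n(n+1)(2n+1)/6, then subtract the first 10 terms.
∑_{k=1}^{24} k² = 24×25×49/6 = 4900
∑_{k=1}^{10} k² = 10×11×21/6 = 385
∑_{k=11}^{24} k² = 4900 - 385 = 4515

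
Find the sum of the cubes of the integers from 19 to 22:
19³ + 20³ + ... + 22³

Use ∑_{k=1}^{n} k³ = [n(n+1)/2]², then subtract the first 18 terms.
∑_{k=1}^{22} k³ = [22×23/2]² = 253² = 64009
∑_{k=1}^{18} k³ = [18×19/2]² = 171² = 29241
∑_{k=19}^{22} k³ = 64009 - 29241 = 34768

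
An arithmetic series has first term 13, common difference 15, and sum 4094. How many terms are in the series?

Using S = n/2 × [2a + (n-1)d]
4094 = n/2 × [2(13) + (n-1)(15)]
4094 = n/2 × [26 + 15n - 15]
8188 = n × [11 + 15n]
15n² + (11)n - 8188 = 0
Discriminant: Δ = (11)² - 4(15)(-8188) = 121 + 491280 = 491401
√Δ = 701
n = [-(11) + √Δ] / (2·15) = (-11 + 701) / 30 = 690 / 30 = 23
(The negative root is discarded since n must be a positive integer.)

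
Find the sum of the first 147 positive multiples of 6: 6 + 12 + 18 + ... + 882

Factor out 6: = 6(1 + 2 + ... + 147) = 6 × n(n+1)/2
= 6 × 147×148/2
= 6 × 10878
= 65268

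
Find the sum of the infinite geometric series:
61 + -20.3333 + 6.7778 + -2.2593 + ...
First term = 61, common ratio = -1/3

For |r| < 1, S = a / (1 - r)
S = 61 / (1 - (-1/3))
S = 61 / (4/3)
S = 183/4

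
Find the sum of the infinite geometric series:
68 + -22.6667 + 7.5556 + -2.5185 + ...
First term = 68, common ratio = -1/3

For |r| < 1, S = a / (1 - r)
S = 68 / (1 - (-1/3))
S = 68 / (4/3)
S = 51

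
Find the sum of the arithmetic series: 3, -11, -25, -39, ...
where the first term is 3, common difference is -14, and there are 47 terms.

Sₙ = n/2 × (first + last)
Last term = a + (n-1)d = 3 + (47-1)×(-14) = -641
S_47 = 47/2 × (3 + (-641))
S_47 = 47/2 × (-638) = -14993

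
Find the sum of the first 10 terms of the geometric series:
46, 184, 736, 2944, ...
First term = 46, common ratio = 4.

Sₙ = a(1 - rⁿ) / (1 - r)
S_10 = 46(1 - 4^10) / (1 - 4)
S_10 = 46(1 - 1048576) / (-3)
S_10 = 16078150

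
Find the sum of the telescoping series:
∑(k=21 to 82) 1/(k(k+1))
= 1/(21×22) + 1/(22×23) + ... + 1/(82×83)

Partial fractions: 1/(k(k+1)) = 1/k - 1/(k+1)
The series telescopes:
= (1/21 - 1/22) + (1/22 - 1/23) + ... + (1/82 - 1/83)
= 1/21 - 1/83
= 62/1743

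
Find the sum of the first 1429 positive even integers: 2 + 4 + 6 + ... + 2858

Sum of first n even numbers = n(n+1)
= 1429×1430
= 2043470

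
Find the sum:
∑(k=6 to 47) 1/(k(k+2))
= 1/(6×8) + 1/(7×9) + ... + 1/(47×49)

Partial fractions: 1/(k(k+2)) = (1/2)[1/k - 1/(k+2)]
Telescoping leaves the first two and last two terms:
= (1/2)[1/6 + 1/7 - 1/48 - 1/49]
= 631/4704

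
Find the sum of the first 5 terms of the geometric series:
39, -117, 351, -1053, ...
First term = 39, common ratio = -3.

Sₙ = a(1 - rⁿ) / (1 - r)
S_5 = 39(1 - (-3)^5) / (1 - (-3))
S_5 = 39(1 - (-243)) / (4)
S_5 = 2379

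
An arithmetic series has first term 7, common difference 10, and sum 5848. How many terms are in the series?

Using S = n/2 × [2a + (n-1)d]
5848 = n/2 × [2(7) + (n-1)(10)]
5848 = n/2 × [14 + 10n - 10]
11696 = n × [4 + 10n]
10n² + (4)n - 11696 = 0
Discriminant: Δ = (4)² - 4(10)(-11696) = 16 + 467840 = 467856
√Δ = 684
n = [-(4) + √Δ] / (2·10) = (-4 + 684) / 20 = 680 / 20 = 34
(The negative root is discarded since n must be a positive integer.)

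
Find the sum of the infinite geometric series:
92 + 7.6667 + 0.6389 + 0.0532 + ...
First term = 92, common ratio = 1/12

For |r| < 1, S = a / (1 - r)
S = 92 / (1 - (1/12))
S = 92 / (11/12)
S = 1104/11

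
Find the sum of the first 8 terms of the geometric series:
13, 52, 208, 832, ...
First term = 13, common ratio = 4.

Sₙ = a(1 - rⁿ) / (1 - r)
S_8 = 13(1 - 4^8) / (1 - 4)
S_8 = 13(1 - 65536) / (-3)
S_8 = 283985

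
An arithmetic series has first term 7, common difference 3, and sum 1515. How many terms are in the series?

Using S = n/2 × [2a + (n-1)d]
1515 = n/2 × [2(7) + (n-1)(3)]
1515 = n/2 × [14 + 3n - 3]
3030 = n × [11 + 3n]
3n² + (11)n - 3030 = 0
Discriminant: Δ = (11)² - 4(3)(-3030) = 121 + 36360 = 36481
√Δ = 191
n = [-(11) + √Δ] / (2·3) = (-11 + 191) / 6 = 180 / 6 = 30
(The negative root is discarded since n must be a positive integer.)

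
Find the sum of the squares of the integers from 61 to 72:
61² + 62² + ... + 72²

Use ∑_{k=1}^{n} k² = n(n+1)(2n+1)/6, then subtract the first 60 terms.
∑_{k=1}^{72} k² = 72×73×145/6 = 127020
∑_{k=1}^{60} k² = 60×61×121/6 = 73810
∑_{k=61}^{72} k² = 127020 - 73810 = 53210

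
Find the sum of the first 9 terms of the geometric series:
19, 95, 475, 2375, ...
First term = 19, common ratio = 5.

Sₙ = a(1 - rⁿ) / (1 - r)
S_9 = 19(1 - 5^9) / (1 - 5)
S_9 = 19(1 - 1953125) / (-4)
S_9 = 9277339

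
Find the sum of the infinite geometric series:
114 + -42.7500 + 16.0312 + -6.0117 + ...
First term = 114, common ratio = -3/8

For |r| < 1, S = a / (1 - r)
S = 114 / (1 - (-3/8))
S = 114 / (11/8)
S = 912/11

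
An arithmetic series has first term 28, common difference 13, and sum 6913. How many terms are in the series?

Using S = n/2 × [2a + (n-1)d]
6913 = n/2 × [2(28) + (n-1)(13)]
6913 = n/2 × [56 + 13n - 13]
13826 = n × [43 + 13n]
13n² + (43)n - 13826 = 0
Discriminant: Δ = (43)² - 4(13)(-13826) = 1849 + 718952 = 720801
√Δ = 849
n = [-(43) + √Δ] / (2·13) = (-43 + 849) / 26 = 806 / 26 = 31
(The negative root is discarded since n must be a positive integer.)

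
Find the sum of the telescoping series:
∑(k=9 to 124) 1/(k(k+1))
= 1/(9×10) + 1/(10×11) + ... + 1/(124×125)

Partial fractions: 1/(k(k+1)) = 1/k - 1/(k+1)
The series telescopes:
= (1/9 - 1/10) + (1/10 - 1/11) + ... + (1/124 - 1/125)
= 1/9 - 1/125
= 116/1125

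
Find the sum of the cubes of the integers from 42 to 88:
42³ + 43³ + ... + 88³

Use ∑_{k=1}^{n} k³ = [n(n+1)/2]², then subtract the first 41 terms.
∑_{k=1}^{88} k³ = [88×89/2]² = 3916² = 15335056
∑_{k=1}^{41} k³ = [41×42/2]² = 861² = 741321
∑_{k=42}^{88} k³ = 15335056 - 741321 = 14593735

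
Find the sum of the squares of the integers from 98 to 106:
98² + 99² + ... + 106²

Use ∑_{k=1}^{n} k² = n(n+1)(2n+1)/6, then subtract the first 97 terms.
∑_{k=1}^{106} k² = 106×107×213/6 = 402641
∑_{k=1}^{97} k² = 97×98×195/6 = 308945
∑_{k=98}^{106} k² = 402641 - 308945 = 93696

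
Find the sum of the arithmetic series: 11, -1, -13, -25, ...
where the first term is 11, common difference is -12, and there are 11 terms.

Sₙ = n/2 × (first + last)
Last term = a + (n-1)d = 11 + (11-1)×(-12) = -109
S_11 = 11/2 × (11 + (-109))
S_11 = 11/2 × (-98) = -539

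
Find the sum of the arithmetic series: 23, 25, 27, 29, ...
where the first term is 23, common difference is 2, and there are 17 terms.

Sₙ = n/2 × (first + last)
Last term = a + (n-1)d = 23 + (17-1)×2 = 55
S_17 = 17/2 × (23 + 55)
S_17 = 17/2 × 78 = 663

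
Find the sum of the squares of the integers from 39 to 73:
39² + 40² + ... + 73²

Use ∑_{k=1}^{n} k² = n(n+1)(2n+1)/6, then subtract the first 38 terms.
∑_{k=1}^{73} k² = 73×74×147/6 = 132349
∑_{k=1}^{38} k² = 38×39×77/6 = 19019
∑_{k=39}^{73} k² = 132349 - 19019 = 113330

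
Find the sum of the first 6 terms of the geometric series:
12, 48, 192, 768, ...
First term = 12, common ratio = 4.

Sₙ = a(1 - rⁿ) / (1 - r)
S_6 = 12(1 - 4^6) / (1 - 4)
S_6 = 12(1 - 4096) / (-3)
S_6 = 16380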